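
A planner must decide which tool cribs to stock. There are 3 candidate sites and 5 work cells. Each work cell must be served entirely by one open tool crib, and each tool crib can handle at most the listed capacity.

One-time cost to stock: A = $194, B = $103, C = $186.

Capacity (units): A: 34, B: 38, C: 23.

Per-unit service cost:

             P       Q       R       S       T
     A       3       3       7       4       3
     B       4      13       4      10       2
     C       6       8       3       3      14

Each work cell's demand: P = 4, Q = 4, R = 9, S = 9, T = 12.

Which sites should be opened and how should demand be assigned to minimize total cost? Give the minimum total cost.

Open {B}: P→B 4·4=16, Q→B 13·4=52, R→B 4·9=36, S→B 10·9=90, T→B 2·12=24.
Loads: B carries 38/38. Service 218; fixed 103; total 321.
Next best feasible plan costs 415.

Minimum total cost: 321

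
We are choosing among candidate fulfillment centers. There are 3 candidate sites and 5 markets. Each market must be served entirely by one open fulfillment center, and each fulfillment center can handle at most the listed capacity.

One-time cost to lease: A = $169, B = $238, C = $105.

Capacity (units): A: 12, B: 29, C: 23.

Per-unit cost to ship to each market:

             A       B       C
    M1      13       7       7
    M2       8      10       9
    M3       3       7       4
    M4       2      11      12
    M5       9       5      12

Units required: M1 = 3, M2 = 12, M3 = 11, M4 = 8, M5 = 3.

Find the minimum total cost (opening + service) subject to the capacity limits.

Open {B, C}: M1→B 7·3=21, M2→C 9·12=108, M3→C 4·11=44, M4→B 11·8=88, M5→B 5·3=15.
Loads: B carries 14/29, C carries 23/23. Service 276; fixed 343; total 619.
Next best feasible plan costs 631.

Minimum total cost: 619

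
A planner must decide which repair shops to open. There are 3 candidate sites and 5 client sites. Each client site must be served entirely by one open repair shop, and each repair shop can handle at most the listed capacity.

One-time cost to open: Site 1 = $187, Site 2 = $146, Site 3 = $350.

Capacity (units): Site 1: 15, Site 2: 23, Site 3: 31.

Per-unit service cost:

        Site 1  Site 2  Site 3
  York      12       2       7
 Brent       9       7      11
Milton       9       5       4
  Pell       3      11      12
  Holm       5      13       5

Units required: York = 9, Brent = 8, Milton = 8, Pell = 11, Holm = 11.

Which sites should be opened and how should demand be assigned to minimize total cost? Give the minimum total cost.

Open {Site 2, Site 3}: York→Site 2 2·9=18, Brent→Site 2 7·8=56, Milton→Site 3 4·8=32, Pell→Site 3 12·11=132, Holm→Site 3 5·11=55.
Loads: Site 2 carries 17/23, Site 3 carries 30/31. Service 293; fixed 496; total 789.
Next best feasible plan costs 810.

Minimum total cost: 789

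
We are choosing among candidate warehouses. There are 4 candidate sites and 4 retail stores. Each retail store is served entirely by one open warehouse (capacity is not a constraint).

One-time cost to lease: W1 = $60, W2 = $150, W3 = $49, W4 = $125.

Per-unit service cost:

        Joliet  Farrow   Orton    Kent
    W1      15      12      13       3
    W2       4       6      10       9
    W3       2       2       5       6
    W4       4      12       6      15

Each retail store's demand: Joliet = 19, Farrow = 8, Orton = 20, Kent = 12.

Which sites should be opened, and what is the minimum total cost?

Open W3 only; minimum total cost 275.

For any fixed open set, each retail store goes to its cheapest open site; total = fixed + service.
{W3}: Joliet→W3 2·19=38, Farrow→W3 2·8=16, Orton→W3 5·20=100, Kent→W3 6·12=72. Service 226; fixed 49; total 275.
{W1, W3}: Joliet→W3 2·19=38, Farrow→W3 2·8=16, Orton→W3 5·20=100, Kent→W1 3·12=36. Service 190; fixed 109; total 299.
{W3, W4}: service 226 + fixed 174 = 400
{W1, W2, W3, W4}: service 190 + fixed 384 = 574
No other subset beats 275.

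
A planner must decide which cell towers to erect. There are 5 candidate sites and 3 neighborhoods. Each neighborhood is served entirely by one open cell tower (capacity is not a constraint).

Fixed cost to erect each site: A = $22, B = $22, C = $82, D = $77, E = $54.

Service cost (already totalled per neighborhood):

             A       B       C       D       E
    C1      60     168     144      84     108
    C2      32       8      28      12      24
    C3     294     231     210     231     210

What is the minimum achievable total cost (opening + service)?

Minimum total cost: 343

For any fixed open set, each neighborhood goes to its cheapest open site; total = fixed + service.
{A, B}: C1→A 60, C2→B 8, C3→B 231. Service 299; fixed 44; total 343.
{A, E}: C1→A 60, C2→E 24, C3→E 210. Service 294; fixed 76; total 370.
{A, B, E}: service 278 + fixed 98 = 376
{A, B, C, D, E}: service 278 + fixed 257 = 535
No other subset beats 343.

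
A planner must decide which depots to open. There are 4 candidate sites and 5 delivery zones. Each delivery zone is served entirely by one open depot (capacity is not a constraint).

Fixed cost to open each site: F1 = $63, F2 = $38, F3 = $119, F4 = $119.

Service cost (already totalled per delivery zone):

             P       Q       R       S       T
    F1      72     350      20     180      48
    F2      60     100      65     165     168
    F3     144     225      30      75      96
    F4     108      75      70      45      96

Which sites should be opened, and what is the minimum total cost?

For any fixed open set, each delivery zone goes to its cheapest open site; total = fixed + service.
{F1, F4}: P→F1 72, Q→F4 75, R→F1 20, S→F4 45, T→F1 48. Service 260; fixed 182; total 442.
{F1, F2, F4}: P→F2 60, Q→F4 75, R→F1 20, S→F4 45, T→F1 48. Service 248; fixed 220; total 468.
{F1, F2}: service 393 + fixed 101 = 494
{F1, F2, F3, F4}: P→F2 60, Q→F4 75, R→F1 20, S→F4 45, T→F1 48. Service 248; fixed 339; total 587.
(All 15 nonempty subsets were checked; F1 and F4 is lowest.)

Open F1 and F4; minimum total cost 442.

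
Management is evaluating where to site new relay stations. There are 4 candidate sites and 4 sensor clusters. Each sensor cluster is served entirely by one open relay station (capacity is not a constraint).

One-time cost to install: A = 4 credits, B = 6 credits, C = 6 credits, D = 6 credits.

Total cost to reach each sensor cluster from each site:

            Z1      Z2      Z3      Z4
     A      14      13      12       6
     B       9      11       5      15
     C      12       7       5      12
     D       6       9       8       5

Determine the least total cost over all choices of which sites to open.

Minimum total cost: 34

For any fixed open set, each sensor cluster goes to its cheapest open site; total = fixed + service.
{D}: Z1→D 6, Z2→D 9, Z3→D 8, Z4→D 5. Service 28; fixed 6; total 34.
{C, D}: service 23 + fixed 12 = 35
{B, D}: Z1→D 6, Z2→D 9, Z3→B 5, Z4→D 5. Service 25; fixed 12; total 37.
{A, B, C, D}: service 23 + fixed 22 = 45
(All 15 nonempty subsets were checked; D only is lowest.)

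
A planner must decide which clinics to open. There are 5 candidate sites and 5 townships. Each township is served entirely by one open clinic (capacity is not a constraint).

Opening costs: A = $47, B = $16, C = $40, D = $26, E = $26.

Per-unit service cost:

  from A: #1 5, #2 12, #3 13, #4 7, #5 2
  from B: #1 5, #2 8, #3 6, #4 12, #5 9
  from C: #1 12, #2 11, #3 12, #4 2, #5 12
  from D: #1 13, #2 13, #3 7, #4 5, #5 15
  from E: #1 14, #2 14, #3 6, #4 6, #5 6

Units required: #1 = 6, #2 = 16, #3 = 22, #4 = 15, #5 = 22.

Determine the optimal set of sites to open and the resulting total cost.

For any fixed open set, each township goes to its cheapest open site; total = fixed + service.
{A, B, C}: #1→A 5·6=30, #2→B 8·16=128, #3→B 6·22=132, #4→C 2·15=30, #5→A 2·22=44. Service 364; fixed 103; total 467.
{A, B, C, D}: service 364 + fixed 129 = 493
{A, B, C, E}: #1→A 5·6=30, #2→B 8·16=128, #3→B 6·22=132, #4→C 2·15=30, #5→A 2·22=44. Service 364; fixed 129; total 493.
{A, B, C, D, E}: service 364 + fixed 155 = 519
No other subset beats 467.

Open A, B and C; minimum total cost 467.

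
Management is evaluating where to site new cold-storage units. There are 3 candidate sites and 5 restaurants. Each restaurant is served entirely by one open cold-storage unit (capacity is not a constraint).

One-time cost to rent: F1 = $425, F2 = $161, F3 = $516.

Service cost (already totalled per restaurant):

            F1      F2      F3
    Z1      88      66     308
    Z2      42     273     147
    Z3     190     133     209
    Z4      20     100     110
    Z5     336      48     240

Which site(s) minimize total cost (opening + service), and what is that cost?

For any fixed open set, each restaurant goes to its cheapest open site; total = fixed + service.
{F2}: Z1→F2 66, Z2→F2 273, Z3→F2 133, Z4→F2 100, Z5→F2 48. Service 620; fixed 161; total 781.
{F1, F2}: Z1→F2 66, Z2→F1 42, Z3→F2 133, Z4→F1 20, Z5→F2 48. Service 309; fixed 586; total 895.
{F1}: service 676 + fixed 425 = 1101
{F1, F2, F3}: Z1→F2 66, Z2→F1 42, Z3→F2 133, Z4→F1 20, Z5→F2 48. Service 309; fixed 1102; total 1411.
No other subset beats 781.

Open F2 only; minimum total cost 781.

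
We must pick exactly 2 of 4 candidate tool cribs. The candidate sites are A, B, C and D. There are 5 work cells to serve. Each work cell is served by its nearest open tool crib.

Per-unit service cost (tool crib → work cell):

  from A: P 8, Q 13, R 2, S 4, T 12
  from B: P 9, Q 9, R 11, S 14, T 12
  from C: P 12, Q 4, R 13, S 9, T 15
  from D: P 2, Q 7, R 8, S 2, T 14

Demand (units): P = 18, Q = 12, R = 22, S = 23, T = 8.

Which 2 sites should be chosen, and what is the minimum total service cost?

Choose A and D; total service cost 306.

With exactly 2 open, each work cell uses its cheapest among the chosen.
{A, D}: P→D 2·18=36, Q→D 7·12=84, R→A 2·22=44, S→D 2·23=46, T→A 12·8=96. Service cost 306.
{C, D}: service cost 418
{A, C}: service cost 424
Among all 6 size-2 choices, {A, D} is lowest.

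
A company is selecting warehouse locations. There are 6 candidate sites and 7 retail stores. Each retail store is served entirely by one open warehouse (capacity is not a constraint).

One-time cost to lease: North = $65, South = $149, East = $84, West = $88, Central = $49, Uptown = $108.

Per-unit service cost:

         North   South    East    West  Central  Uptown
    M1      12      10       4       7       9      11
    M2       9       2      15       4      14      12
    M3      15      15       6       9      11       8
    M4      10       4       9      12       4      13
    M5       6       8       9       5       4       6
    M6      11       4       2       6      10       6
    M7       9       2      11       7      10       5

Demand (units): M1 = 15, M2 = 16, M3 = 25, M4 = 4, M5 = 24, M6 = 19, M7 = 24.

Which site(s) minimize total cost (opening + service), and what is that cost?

Open South, East and Central; minimum total cost 722.

For any fixed open set, each retail store goes to its cheapest open site; total = fixed + service.
{South, East, Central}: M1→East 4·15=60, M2→South 2·16=32, M3→East 6·25=150, M4→South 4·4=16, M5→Central 4·24=96, M6→East 2·19=38, M7→South 2·24=48. Service 440; fixed 282; total 722.
{South, East}: service 536 + fixed 233 = 769
{South, East, West}: M1→East 4·15=60, M2→South 2·16=32, M3→East 6·25=150, M4→South 4·4=16, M5→West 5·24=120, M6→East 2·19=38, M7→South 2·24=48. Service 464; fixed 321; total 785.
{North, South, East, West, Central, Uptown}: M1→East 4·15=60, M2→South 2·16=32, M3→East 6·25=150, M4→South 4·4=16, M5→Central 4·24=96, M6→East 2·19=38, M7→South 2·24=48. Service 440; fixed 543; total 983.
No other subset beats 722.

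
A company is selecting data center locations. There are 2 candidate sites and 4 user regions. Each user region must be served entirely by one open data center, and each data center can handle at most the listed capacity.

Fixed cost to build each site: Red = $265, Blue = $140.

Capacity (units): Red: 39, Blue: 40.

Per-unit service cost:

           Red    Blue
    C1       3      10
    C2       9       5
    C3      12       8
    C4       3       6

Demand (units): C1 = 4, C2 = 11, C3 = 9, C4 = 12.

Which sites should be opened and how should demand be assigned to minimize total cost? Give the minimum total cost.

Open {Blue}: C1→Blue 10·4=40, C2→Blue 5·11=55, C3→Blue 8·9=72, C4→Blue 6·12=72.
Loads: Blue carries 36/40. Service 239; fixed 140; total 379.
Next best feasible plan costs 520.

Minimum total cost: 379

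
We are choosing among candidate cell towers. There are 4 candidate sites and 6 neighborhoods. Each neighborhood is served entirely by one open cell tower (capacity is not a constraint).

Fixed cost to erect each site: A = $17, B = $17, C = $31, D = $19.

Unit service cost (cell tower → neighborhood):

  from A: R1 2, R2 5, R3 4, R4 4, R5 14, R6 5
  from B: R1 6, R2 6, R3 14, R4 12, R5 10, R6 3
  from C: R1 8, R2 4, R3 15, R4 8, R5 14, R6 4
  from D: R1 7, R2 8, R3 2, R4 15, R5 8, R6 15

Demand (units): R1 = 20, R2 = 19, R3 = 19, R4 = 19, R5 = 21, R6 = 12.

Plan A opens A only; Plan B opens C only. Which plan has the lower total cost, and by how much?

Plan A: {A}: R1→A 2·20=40, R2→A 5·19=95, R3→A 4·19=76, R4→A 4·19=76, R5→A 14·21=294, R6→A 5·12=60. Service 641; fixed 17; total 658.
Plan B: {C}: R1→C 8·20=160, R2→C 4·19=76, R3→C 15·19=285, R4→C 8·19=152, R5→C 14·21=294, R6→C 4·12=48. Service 1015; fixed 31; total 1046.
Difference: |658 − 1046| = 388.

Plan A is cheaper by 388.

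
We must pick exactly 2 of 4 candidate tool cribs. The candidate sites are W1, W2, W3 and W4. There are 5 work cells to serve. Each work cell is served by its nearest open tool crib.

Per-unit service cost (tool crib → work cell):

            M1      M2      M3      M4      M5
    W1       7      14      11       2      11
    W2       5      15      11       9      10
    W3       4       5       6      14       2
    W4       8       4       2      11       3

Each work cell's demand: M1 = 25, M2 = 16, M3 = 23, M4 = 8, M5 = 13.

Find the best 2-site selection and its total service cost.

With exactly 2 open, each work cell uses its cheapest among the chosen.
{W3, W4}: M1→W3 4·25=100, M2→W4 4·16=64, M3→W4 2·23=46, M4→W4 11·8=88, M5→W3 2·13=26. Service cost 324.
{W1, W4}: service cost 340
{W2, W4}: service cost 346
Among all 6 size-2 choices, {W3, W4} is lowest.

Choose W3 and W4; total service cost 324.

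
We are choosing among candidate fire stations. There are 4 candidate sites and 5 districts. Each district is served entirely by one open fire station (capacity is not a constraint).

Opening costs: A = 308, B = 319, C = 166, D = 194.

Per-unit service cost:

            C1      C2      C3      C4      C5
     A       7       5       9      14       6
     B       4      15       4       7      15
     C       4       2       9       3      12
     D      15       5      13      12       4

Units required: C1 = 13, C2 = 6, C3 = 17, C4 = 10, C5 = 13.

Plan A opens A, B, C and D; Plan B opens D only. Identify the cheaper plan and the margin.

Plan A: {A, B, C, D}: C1→B 4·13=52, C2→C 2·6=12, C3→B 4·17=68, C4→C 3·10=30, C5→D 4·13=52. Service 214; fixed 987; total 1201.
Plan B: {D}: C1→D 15·13=195, C2→D 5·6=30, C3→D 13·17=221, C4→D 12·10=120, C5→D 4·13=52. Service 618; fixed 194; total 812.
Difference: |1201 − 812| = 389.

Plan B is cheaper by 389.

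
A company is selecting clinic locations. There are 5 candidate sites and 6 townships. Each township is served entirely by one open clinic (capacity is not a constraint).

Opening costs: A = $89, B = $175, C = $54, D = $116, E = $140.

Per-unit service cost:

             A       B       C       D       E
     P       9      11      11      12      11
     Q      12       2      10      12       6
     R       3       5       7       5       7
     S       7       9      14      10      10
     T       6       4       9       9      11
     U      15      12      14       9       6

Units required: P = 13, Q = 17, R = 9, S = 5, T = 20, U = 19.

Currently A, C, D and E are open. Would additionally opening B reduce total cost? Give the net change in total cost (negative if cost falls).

Current service cost with {A, C, D, E}: 515.
Adding B: each township re-picks its cheapest; new service cost 407, saving 108.
Extra fixed cost: 175. Net change = 175 − 108 = 67.
(Totals: 914 → 981.)

No — net change +67 (cost rises by 67).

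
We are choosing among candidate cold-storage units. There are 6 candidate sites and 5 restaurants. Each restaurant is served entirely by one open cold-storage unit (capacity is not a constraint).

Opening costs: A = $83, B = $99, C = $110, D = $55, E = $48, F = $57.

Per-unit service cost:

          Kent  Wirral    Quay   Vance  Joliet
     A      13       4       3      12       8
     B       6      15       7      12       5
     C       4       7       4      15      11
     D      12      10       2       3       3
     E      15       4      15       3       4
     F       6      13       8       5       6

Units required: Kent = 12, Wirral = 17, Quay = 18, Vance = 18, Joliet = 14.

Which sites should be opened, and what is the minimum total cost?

For any fixed open set, each restaurant goes to its cheapest open site; total = fixed + service.
{D, E, F}: Kent→F 6·12=72, Wirral→E 4·17=68, Quay→D 2·18=36, Vance→D 3·18=54, Joliet→D 3·14=42. Service 272; fixed 160; total 432.
{D, E}: service 344 + fixed 103 = 447
{C, E}: service 298 + fixed 158 = 456
{A, B, C, D, E, F}: Kent→C 4·12=48, Wirral→A 4·17=68, Quay→D 2·18=36, Vance→D 3·18=54, Joliet→D 3·14=42. Service 248; fixed 452; total 700.
No other subset beats 432.

Open D, E and F; minimum total cost 432.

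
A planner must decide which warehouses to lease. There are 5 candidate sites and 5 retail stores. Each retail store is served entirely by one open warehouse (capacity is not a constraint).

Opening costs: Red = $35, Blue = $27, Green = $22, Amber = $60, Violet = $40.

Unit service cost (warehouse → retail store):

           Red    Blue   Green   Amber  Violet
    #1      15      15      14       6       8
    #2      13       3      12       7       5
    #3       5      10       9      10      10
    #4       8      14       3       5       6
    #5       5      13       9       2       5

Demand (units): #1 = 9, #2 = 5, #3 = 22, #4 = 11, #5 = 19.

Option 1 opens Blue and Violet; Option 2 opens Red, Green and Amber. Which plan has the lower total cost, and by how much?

Option 1: {Blue, Violet}: #1→Violet 8·9=72, #2→Blue 3·5=15, #3→Blue 10·22=220, #4→Violet 6·11=66, #5→Violet 5·19=95. Service 468; fixed 67; total 535.
Option 2: {Red, Green, Amber}: #1→Amber 6·9=54, #2→Amber 7·5=35, #3→Red 5·22=110, #4→Green 3·11=33, #5→Amber 2·19=38. Service 270; fixed 117; total 387.
Difference: |535 − 387| = 148.

Option 2 is cheaper by 148.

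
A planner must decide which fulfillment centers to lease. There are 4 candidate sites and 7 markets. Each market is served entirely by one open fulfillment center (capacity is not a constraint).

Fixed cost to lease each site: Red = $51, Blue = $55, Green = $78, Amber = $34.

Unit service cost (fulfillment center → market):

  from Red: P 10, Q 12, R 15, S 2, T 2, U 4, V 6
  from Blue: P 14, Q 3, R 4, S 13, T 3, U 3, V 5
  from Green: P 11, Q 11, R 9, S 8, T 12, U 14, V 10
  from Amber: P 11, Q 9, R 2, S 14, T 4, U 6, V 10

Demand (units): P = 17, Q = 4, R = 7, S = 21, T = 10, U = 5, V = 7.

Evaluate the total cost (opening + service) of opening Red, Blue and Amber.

Total cost: 448

Each market is assigned to its cheapest site among the open ones.
{Red, Blue, Amber}: P→Red 10·17=170, Q→Blue 3·4=12, R→Amber 2·7=14, S→Red 2·21=42, T→Red 2·10=20, U→Blue 3·5=15, V→Blue 5·7=35. Service 308; fixed 140; total 448.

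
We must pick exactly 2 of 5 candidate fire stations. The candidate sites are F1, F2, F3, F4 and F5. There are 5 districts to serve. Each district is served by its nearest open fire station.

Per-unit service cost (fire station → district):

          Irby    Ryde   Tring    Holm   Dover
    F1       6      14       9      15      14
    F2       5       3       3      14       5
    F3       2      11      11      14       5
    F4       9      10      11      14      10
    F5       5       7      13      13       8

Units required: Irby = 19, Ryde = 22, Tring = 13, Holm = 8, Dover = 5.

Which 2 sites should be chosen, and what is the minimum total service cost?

With exactly 2 open, each district uses its cheapest among the chosen.
{F2, F3}: Irby→F3 2·19=38, Ryde→F2 3·22=66, Tring→F2 3·13=39, Holm→F2 14·8=112, Dover→F2 5·5=25. Service cost 280.
{F2, F5}: service cost 329
{F1, F2}: service cost 337
Among all 10 size-2 choices, {F2, F3} is lowest.

Choose F2 and F3; total service cost 280.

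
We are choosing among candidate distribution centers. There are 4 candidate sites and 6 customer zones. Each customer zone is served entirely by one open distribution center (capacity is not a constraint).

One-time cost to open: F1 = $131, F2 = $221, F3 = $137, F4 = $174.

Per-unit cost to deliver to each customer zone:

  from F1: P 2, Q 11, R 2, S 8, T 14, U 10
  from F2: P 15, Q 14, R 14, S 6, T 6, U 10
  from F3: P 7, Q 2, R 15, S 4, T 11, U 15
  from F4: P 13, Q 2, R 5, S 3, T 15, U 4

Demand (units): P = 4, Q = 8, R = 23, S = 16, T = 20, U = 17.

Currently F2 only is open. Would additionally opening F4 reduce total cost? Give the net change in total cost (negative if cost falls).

Current service cost with {F2}: 880.
Adding F4: each customer zone re-picks its cheapest; new service cost 419, saving 461.
Extra fixed cost: 174. Net change = 174 − 461 = -287.
(Totals: 1101 → 814.)

Yes — net change −287 (cost falls by 287).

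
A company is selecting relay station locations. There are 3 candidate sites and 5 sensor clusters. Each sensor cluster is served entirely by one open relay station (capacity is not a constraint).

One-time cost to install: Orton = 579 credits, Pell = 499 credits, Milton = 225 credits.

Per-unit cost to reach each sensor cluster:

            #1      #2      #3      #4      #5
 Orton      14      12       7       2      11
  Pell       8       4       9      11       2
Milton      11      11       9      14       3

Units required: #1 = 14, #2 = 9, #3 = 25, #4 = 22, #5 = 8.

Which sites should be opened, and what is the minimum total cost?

For any fixed open set, each sensor cluster goes to its cheapest open site; total = fixed + service.
{Milton}: #1→Milton 11·14=154, #2→Milton 11·9=99, #3→Milton 9·25=225, #4→Milton 14·22=308, #5→Milton 3·8=24. Service 810; fixed 225; total 1035.
{Pell}: #1→Pell 8·14=112, #2→Pell 4·9=36, #3→Pell 9·25=225, #4→Pell 11·22=242, #5→Pell 2·8=16. Service 631; fixed 499; total 1130.
{Orton}: service 611 + fixed 579 = 1190
{Orton, Pell, Milton}: #1→Pell 8·14=112, #2→Pell 4·9=36, #3→Orton 7·25=175, #4→Orton 2·22=44, #5→Pell 2·8=16. Service 383; fixed 1303; total 1686.
No other subset beats 1035.

Open Milton only; minimum total cost 1035.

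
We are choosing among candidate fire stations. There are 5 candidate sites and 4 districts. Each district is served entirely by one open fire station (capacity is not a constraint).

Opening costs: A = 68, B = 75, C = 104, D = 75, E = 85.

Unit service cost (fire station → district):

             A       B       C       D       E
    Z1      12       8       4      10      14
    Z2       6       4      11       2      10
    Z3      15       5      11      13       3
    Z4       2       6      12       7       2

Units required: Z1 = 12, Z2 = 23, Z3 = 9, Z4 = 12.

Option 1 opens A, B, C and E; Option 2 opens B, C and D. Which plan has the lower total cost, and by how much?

Option 2 is cheaper by 58.

Option 1: {A, B, C, E}: Z1→C 4·12=48, Z2→B 4·23=92, Z3→E 3·9=27, Z4→A 2·12=24. Service 191; fixed 332; total 523.
Option 2: {B, C, D}: Z1→C 4·12=48, Z2→D 2·23=46, Z3→B 5·9=45, Z4→B 6·12=72. Service 211; fixed 254; total 465.
Difference: |523 − 465| = 58.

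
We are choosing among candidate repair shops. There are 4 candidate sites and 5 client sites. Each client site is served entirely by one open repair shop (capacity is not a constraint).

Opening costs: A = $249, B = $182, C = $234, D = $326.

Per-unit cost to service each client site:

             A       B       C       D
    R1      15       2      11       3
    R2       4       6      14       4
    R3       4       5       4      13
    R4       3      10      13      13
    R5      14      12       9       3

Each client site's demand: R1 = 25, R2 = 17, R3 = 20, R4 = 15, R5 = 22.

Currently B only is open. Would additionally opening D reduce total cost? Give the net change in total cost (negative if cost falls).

No — net change +94 (cost rises by 94).

Current service cost with {B}: 666.
Adding D: each client site re-picks its cheapest; new service cost 434, saving 232.
Extra fixed cost: 326. Net change = 326 − 232 = 94.
(Totals: 848 → 942.)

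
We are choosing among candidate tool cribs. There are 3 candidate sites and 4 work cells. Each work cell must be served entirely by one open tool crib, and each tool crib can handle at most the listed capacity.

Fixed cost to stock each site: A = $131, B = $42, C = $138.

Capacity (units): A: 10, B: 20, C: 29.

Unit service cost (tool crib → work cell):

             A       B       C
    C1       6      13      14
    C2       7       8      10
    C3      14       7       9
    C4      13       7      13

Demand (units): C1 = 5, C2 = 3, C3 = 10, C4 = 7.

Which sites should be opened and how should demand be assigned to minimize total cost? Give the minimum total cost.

Open {A, B}: C1→A 6·5=30, C2→A 7·3=21, C3→B 7·10=70, C4→B 7·7=49.
Loads: A carries 8/10, B carries 17/20. Service 170; fixed 173; total 343.
Next best feasible plan costs 346.

Minimum total cost: 343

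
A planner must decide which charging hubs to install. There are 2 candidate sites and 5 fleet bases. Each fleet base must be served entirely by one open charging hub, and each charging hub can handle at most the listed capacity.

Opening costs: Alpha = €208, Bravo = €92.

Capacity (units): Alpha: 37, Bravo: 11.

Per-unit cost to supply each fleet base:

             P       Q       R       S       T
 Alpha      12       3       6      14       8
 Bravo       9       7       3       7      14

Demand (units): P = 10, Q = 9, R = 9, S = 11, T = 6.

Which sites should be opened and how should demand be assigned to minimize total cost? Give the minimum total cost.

Open {Alpha, Bravo}: P→Alpha 12·10=120, Q→Alpha 3·9=27, R→Alpha 6·9=54, S→Bravo 7·11=77, T→Alpha 8·6=48.
Loads: Alpha carries 34/37, Bravo carries 11/11. Service 326; fixed 300; total 626.
Next best feasible plan costs 673.

Minimum total cost: 626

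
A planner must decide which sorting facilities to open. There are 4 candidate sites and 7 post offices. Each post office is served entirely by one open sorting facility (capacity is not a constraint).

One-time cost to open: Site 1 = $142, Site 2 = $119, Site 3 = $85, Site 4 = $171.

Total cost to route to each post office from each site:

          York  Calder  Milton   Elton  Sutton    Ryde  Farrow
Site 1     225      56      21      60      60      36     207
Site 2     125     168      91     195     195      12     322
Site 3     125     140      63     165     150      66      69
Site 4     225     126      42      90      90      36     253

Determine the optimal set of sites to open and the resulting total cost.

Open Site 1 and Site 3; minimum total cost 654.

For any fixed open set, each post office goes to its cheapest open site; total = fixed + service.
{Site 1, Site 3}: York→Site 3 125, Calder→Site 1 56, Milton→Site 1 21, Elton→Site 1 60, Sutton→Site 1 60, Ryde→Site 1 36, Farrow→Site 3 69. Service 427; fixed 227; total 654.
{Site 1, Site 2, Site 3}: York→Site 2 125, Calder→Site 1 56, Milton→Site 1 21, Elton→Site 1 60, Sutton→Site 1 60, Ryde→Site 2 12, Farrow→Site 3 69. Service 403; fixed 346; total 749.
{Site 1, Site 2}: York→Site 2 125, Calder→Site 1 56, Milton→Site 1 21, Elton→Site 1 60, Sutton→Site 1 60, Ryde→Site 2 12, Farrow→Site 1 207. Service 541; fixed 261; total 802.
{Site 1, Site 2, Site 3, Site 4}: York→Site 2 125, Calder→Site 1 56, Milton→Site 1 21, Elton→Site 1 60, Sutton→Site 1 60, Ryde→Site 2 12, Farrow→Site 3 69. Service 403; fixed 517; total 920.
(All 15 nonempty subsets were checked; Site 1 and Site 3 is lowest.)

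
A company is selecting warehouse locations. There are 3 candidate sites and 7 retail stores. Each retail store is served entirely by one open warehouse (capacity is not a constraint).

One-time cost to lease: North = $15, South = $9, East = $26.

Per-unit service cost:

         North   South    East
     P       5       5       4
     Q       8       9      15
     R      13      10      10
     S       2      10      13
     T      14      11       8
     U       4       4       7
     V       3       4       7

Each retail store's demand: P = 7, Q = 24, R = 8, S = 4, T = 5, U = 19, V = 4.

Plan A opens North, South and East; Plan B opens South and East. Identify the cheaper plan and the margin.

Plan A is cheaper by 45.

Plan A: {North, South, East}: P→East 4·7=28, Q→North 8·24=192, R→South 10·8=80, S→North 2·4=8, T→East 8·5=40, U→North 4·19=76, V→North 3·4=12. Service 436; fixed 50; total 486.
Plan B: {South, East}: P→East 4·7=28, Q→South 9·24=216, R→South 10·8=80, S→South 10·4=40, T→East 8·5=40, U→South 4·19=76, V→South 4·4=16. Service 496; fixed 35; total 531.
Difference: |486 − 531| = 45.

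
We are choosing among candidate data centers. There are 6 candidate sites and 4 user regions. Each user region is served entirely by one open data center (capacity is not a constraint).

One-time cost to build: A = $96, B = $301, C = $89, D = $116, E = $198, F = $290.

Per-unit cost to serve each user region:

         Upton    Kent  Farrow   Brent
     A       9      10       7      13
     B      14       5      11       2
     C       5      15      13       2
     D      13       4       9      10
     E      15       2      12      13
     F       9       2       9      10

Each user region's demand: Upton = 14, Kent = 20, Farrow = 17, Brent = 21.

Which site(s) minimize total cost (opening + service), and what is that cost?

For any fixed open set, each user region goes to its cheapest open site; total = fixed + service.
{C, D}: Upton→C 5·14=70, Kent→D 4·20=80, Farrow→D 9·17=153, Brent→C 2·21=42. Service 345; fixed 205; total 550.
{A, C, D}: Upton→C 5·14=70, Kent→D 4·20=80, Farrow→A 7·17=119, Brent→C 2·21=42. Service 311; fixed 301; total 612.
{A, C}: service 431 + fixed 185 = 616
{A, B, C, D, E, F}: service 271 + fixed 1090 = 1361
No other subset beats 550.

Open C and D; minimum total cost 550.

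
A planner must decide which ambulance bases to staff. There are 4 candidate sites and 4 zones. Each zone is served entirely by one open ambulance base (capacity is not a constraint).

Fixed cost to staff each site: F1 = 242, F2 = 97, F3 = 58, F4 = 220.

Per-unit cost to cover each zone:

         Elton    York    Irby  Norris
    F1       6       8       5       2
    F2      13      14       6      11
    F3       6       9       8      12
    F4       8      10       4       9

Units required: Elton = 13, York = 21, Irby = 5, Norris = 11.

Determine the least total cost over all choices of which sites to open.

Minimum total cost: 497

For any fixed open set, each zone goes to its cheapest open site; total = fixed + service.
{F3}: Elton→F3 6·13=78, York→F3 9·21=189, Irby→F3 8·5=40, Norris→F3 12·11=132. Service 439; fixed 58; total 497.
{F1}: Elton→F1 6·13=78, York→F1 8·21=168, Irby→F1 5·5=25, Norris→F1 2·11=22. Service 293; fixed 242; total 535.
{F2, F3}: service 418 + fixed 155 = 573
{F1, F2, F3, F4}: service 288 + fixed 617 = 905
No other subset beats 497.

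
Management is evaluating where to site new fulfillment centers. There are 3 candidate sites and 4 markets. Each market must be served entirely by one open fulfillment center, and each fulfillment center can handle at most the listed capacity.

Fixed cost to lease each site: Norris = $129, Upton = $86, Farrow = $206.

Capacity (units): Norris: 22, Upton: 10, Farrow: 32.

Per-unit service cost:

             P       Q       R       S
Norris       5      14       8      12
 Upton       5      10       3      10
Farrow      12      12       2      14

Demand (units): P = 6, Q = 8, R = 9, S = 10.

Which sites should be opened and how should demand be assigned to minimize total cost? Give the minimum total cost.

Open {Upton, Farrow}: P→Upton 5·6=30, Q→Farrow 12·8=96, R→Farrow 2·9=18, S→Farrow 14·10=140.
Loads: Upton carries 6/10, Farrow carries 27/32. Service 284; fixed 292; total 576.
Next best feasible plan costs 578.

Minimum total cost: 576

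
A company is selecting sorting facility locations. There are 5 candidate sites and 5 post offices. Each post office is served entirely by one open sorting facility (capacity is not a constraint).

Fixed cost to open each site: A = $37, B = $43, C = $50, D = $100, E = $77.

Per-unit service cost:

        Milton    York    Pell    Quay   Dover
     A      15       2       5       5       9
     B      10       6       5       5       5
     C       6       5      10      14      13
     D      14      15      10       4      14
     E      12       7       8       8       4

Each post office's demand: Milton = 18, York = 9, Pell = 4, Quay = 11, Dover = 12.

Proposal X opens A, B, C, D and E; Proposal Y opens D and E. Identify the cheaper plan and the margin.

Proposal X: {A, B, C, D, E}: Milton→C 6·18=108, York→A 2·9=18, Pell→A 5·4=20, Quay→D 4·11=44, Dover→E 4·12=48. Service 238; fixed 307; total 545.
Proposal Y: {D, E}: Milton→E 12·18=216, York→E 7·9=63, Pell→E 8·4=32, Quay→D 4·11=44, Dover→E 4·12=48. Service 403; fixed 177; total 580.
Difference: |545 − 580| = 35.

Proposal X is cheaper by 35.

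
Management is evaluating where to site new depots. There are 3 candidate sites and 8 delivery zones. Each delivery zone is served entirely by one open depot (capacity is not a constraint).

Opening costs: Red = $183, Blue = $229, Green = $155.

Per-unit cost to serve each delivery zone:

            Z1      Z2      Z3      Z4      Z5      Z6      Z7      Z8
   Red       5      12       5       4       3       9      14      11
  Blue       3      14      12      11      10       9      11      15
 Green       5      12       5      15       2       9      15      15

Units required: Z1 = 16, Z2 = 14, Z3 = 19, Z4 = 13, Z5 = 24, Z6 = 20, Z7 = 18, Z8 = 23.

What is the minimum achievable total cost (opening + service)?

For any fixed open set, each delivery zone goes to its cheapest open site; total = fixed + service.
{Red}: Z1→Red 5·16=80, Z2→Red 12·14=168, Z3→Red 5·19=95, Z4→Red 4·13=52, Z5→Red 3·24=72, Z6→Red 9·20=180, Z7→Red 14·18=252, Z8→Red 11·23=253. Service 1152; fixed 183; total 1335.
{Red, Green}: Z1→Red 5·16=80, Z2→Red 12·14=168, Z3→Red 5·19=95, Z4→Red 4·13=52, Z5→Green 2·24=48, Z6→Red 9·20=180, Z7→Red 14·18=252, Z8→Red 11·23=253. Service 1128; fixed 338; total 1466.
{Red, Blue}: service 1066 + fixed 412 = 1478
{Red, Blue, Green}: Z1→Blue 3·16=48, Z2→Red 12·14=168, Z3→Red 5·19=95, Z4→Red 4·13=52, Z5→Green 2·24=48, Z6→Red 9·20=180, Z7→Blue 11·18=198, Z8→Red 11·23=253. Service 1042; fixed 567; total 1609.
No other subset beats 1335.

Minimum total cost: 1335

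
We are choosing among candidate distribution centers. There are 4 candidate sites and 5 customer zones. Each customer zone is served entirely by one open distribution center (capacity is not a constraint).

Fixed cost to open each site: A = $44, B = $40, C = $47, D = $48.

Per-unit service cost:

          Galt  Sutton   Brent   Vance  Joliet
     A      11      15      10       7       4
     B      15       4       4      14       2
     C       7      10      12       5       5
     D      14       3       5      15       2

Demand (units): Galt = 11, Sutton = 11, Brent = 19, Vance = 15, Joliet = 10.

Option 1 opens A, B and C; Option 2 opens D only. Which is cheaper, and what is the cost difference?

Option 1 is cheaper by 152.

Option 1: {A, B, C}: Galt→C 7·11=77, Sutton→B 4·11=44, Brent→B 4·19=76, Vance→C 5·15=75, Joliet→B 2·10=20. Service 292; fixed 131; total 423.
Option 2: {D}: Galt→D 14·11=154, Sutton→D 3·11=33, Brent→D 5·19=95, Vance→D 15·15=225, Joliet→D 2·10=20. Service 527; fixed 48; total 575.
Difference: |423 − 575| = 152.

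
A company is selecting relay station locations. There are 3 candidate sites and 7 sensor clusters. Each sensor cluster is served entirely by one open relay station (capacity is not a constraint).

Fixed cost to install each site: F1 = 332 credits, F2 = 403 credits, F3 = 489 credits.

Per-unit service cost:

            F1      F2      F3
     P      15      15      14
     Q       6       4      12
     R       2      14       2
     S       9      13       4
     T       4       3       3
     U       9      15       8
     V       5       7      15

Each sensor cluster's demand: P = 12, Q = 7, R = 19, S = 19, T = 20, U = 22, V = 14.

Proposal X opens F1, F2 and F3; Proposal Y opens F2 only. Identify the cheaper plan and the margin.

Proposal Y is cheaper by 228.

Proposal X: {F1, F2, F3}: P→F3 14·12=168, Q→F2 4·7=28, R→F1 2·19=38, S→F3 4·19=76, T→F2 3·20=60, U→F3 8·22=176, V→F1 5·14=70. Service 616; fixed 1224; total 1840.
Proposal Y: {F2}: P→F2 15·12=180, Q→F2 4·7=28, R→F2 14·19=266, S→F2 13·19=247, T→F2 3·20=60, U→F2 15·22=330, V→F2 7·14=98. Service 1209; fixed 403; total 1612.
Difference: |1840 − 1612| = 228.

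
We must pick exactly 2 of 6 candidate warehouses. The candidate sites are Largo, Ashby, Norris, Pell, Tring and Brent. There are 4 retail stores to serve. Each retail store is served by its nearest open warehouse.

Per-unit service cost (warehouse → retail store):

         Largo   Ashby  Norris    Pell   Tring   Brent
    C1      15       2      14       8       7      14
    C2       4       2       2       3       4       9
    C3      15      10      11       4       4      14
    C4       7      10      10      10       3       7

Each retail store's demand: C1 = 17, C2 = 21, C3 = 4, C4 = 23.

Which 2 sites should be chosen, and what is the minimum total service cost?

Choose Ashby and Tring; total service cost 161.

With exactly 2 open, each retail store uses its cheapest among the chosen.
{Ashby, Tring}: C1→Ashby 2·17=34, C2→Ashby 2·21=42, C3→Tring 4·4=16, C4→Tring 3·23=69. Service cost 161.
{Norris, Tring}: service cost 246
{Pell, Tring}: service cost 267
Among all 15 size-2 choices, {Ashby, Tring} is lowest.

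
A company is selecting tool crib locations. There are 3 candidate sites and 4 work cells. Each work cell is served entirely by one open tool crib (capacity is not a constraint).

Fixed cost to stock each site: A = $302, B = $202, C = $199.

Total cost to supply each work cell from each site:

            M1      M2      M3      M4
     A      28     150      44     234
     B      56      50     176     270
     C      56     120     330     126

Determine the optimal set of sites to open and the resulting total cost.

For any fixed open set, each work cell goes to its cheapest open site; total = fixed + service.
{B}: M1→B 56, M2→B 50, M3→B 176, M4→B 270. Service 552; fixed 202; total 754.
{A}: service 456 + fixed 302 = 758
{B, C}: service 408 + fixed 401 = 809
{A, B, C}: M1→A 28, M2→B 50, M3→A 44, M4→C 126. Service 248; fixed 703; total 951.
No other subset beats 754.

Open B only; minimum total cost 754.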